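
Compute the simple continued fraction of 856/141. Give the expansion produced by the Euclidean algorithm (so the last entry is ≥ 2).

856 = 6·141 + 10
141 = 14·10 + 1
10 = 10·1 + 0  (stop)
So 856/141 = [6; 14, 10].

[6; 14, 10]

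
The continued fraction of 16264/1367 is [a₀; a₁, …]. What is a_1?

16264 = 11·1367 + 1227   →  a_0 = 11
1367 = 1·1227 + 140   →  a_1 = 1

1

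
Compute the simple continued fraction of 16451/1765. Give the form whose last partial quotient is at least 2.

16451 = 9·1765 + 566
1765 = 3·566 + 67
566 = 8·67 + 30
67 = 2·30 + 7
30 = 4·7 + 2
7 = 3·2 + 1
2 = 2·1 + 0  (stop)
So 16451/1765 = [9; 3, 8, 2, 4, 3, 2].

[9; 3, 8, 2, 4, 3, 2]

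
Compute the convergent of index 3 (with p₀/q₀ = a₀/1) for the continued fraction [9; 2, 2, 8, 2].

Using pₖ = aₖpₖ₋₁ + pₖ₋₂, qₖ = aₖqₖ₋₁ + qₖ₋₂ (with p₋₁=1, p₋₂=0, q₋₁=0, q₋₂=1):
  k=0: a=9, p=9, q=1
  k=1: a=2, p=19, q=2
  k=2: a=2, p=47, q=5
  k=3: a=8, p=395, q=42

395/42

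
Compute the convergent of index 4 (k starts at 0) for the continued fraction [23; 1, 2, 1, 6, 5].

641/27

Using pₖ = aₖpₖ₋₁ + pₖ₋₂, qₖ = aₖqₖ₋₁ + qₖ₋₂ (with p₋₁=1, p₋₂=0, q₋₁=0, q₋₂=1):
  k=0: a=23, p=23, q=1
  k=1: a=1, p=24, q=1
  k=2: a=2, p=71, q=3
  k=3: a=1, p=95, q=4
  k=4: a=6, p=641, q=27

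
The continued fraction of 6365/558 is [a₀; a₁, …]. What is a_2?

2

6365 = 11·558 + 227   →  a_0 = 11
558 = 2·227 + 104   →  a_1 = 2
227 = 2·104 + 19   →  a_2 = 2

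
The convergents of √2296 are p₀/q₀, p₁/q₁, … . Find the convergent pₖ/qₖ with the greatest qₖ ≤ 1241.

√2296 = [47; 1, 10, 1, 94, …] (period length 4).
Convergents:
  p_0/q_0 = 47/1
  p_1/q_1 = 48/1
  p_2/q_2 = 527/11
  p_3/q_3 = 575/12
  p_4/q_4 = 54577/1139
  p_5/q_5 = 55152/1151
  p_6/q_6 = 606097/12649
q_5 = 1151 ≤ 1241 < 12649 = q_6, so the answer is 55152/1151.

55152/1151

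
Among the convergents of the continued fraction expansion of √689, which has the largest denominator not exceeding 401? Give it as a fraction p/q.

5486/209

√689 = [26; 4, 52, …] (period length 2).
Convergents:
  p_0/q_0 = 26/1
  p_1/q_1 = 105/4
  p_2/q_2 = 5486/209
  p_3/q_3 = 22049/840
q_2 = 209 ≤ 401 < 840 = q_3, so the answer is 5486/209.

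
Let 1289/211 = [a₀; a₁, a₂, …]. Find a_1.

1289 = 6·211 + 23   →  a_0 = 6
211 = 9·23 + 4   →  a_1 = 9

9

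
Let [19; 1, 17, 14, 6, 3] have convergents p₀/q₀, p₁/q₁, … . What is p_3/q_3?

Using pₖ = aₖpₖ₋₁ + pₖ₋₂, qₖ = aₖqₖ₋₁ + qₖ₋₂ (with p₋₁=1, p₋₂=0, q₋₁=0, q₋₂=1):
  k=0: a=19, p=19, q=1
  k=1: a=1, p=20, q=1
  k=2: a=17, p=359, q=18
  k=3: a=14, p=5046, q=253

5046/253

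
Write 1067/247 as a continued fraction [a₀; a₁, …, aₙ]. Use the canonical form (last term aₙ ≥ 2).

[4; 3, 7, 1, 9]

1067 = 4·247 + 79
247 = 3·79 + 10
79 = 7·10 + 9
10 = 1·9 + 1
9 = 9·1 + 0  (stop)
So 1067/247 = [4; 3, 7, 1, 9].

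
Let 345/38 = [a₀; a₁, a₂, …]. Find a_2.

345 = 9·38 + 3   →  a_0 = 9
38 = 12·3 + 2   →  a_1 = 12
3 = 1·2 + 1   →  a_2 = 1

1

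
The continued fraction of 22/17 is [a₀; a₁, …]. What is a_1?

3

22 = 1·17 + 5   →  a_0 = 1
17 = 3·5 + 2   →  a_1 = 3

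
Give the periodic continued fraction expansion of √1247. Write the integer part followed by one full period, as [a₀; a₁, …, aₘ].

a₀ = ⌊√1247⌋ = 35.
With m₀=0, d₀=1 and mₖ₊₁ = dₖaₖ − mₖ, dₖ₊₁ = (n − mₖ₊₁²)/dₖ, aₖ₊₁ = ⌊(a₀+mₖ₊₁)/dₖ₊₁⌋:
  k=1: m=35, d=22, a=3
  k=2: m=31, d=13, a=5
  k=3: m=34, d=7, a=9
  k=4: m=29, d=58, a=1
  k=5: m=29, d=7, a=9
  k=6: m=34, d=13, a=5
  k=7: m=31, d=22, a=3
  k=8: m=35, d=1, a=70
d=1 and a=2a₀=70 at k=8, so the next step gives (m, d) = (35, 22) again — its k=1 value — and the period has length 8.

[35; 3, 5, 9, 1, 9, 5, 3, 70]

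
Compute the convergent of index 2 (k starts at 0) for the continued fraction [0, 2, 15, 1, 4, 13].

15/31

Using pₖ = aₖpₖ₋₁ + pₖ₋₂, qₖ = aₖqₖ₋₁ + qₖ₋₂ (with p₋₁=1, p₋₂=0, q₋₁=0, q₋₂=1):
  k=0: a=0, p=0, q=1
  k=1: a=2, p=1, q=2
  k=2: a=15, p=15, q=31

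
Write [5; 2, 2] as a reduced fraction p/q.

27/5

Fold from the inside: start with 2/1.
  2 + 1/2 = 5/2
  5 + 2/5 = 27/5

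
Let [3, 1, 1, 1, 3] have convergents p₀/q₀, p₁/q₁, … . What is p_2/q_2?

7/2

Using pₖ = aₖpₖ₋₁ + pₖ₋₂, qₖ = aₖqₖ₋₁ + qₖ₋₂ (with p₋₁=1, p₋₂=0, q₋₁=0, q₋₂=1):
  k=0: a=3, p=3, q=1
  k=1: a=1, p=4, q=1
  k=2: a=1, p=7, q=2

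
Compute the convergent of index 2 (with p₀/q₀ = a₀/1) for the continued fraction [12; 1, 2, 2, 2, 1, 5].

Using pₖ = aₖpₖ₋₁ + pₖ₋₂, qₖ = aₖqₖ₋₁ + qₖ₋₂ (with p₋₁=1, p₋₂=0, q₋₁=0, q₋₂=1):
  k=0: a=12, p=12, q=1
  k=1: a=1, p=13, q=1
  k=2: a=2, p=38, q=3

38/3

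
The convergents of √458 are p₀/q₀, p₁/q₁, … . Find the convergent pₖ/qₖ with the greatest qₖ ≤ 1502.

22899/1070

√458 = [21; 2, 2, 42, …] (period length 3).
Convergents:
  p_0/q_0 = 21/1
  p_1/q_1 = 43/2
  p_2/q_2 = 107/5
  p_3/q_3 = 4537/212
  p_4/q_4 = 9181/429
  p_5/q_5 = 22899/1070
  p_6/q_6 = 970939/45369
q_5 = 1070 ≤ 1502 < 45369 = q_6, so the answer is 22899/1070.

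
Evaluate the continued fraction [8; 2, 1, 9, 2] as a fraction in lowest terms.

Using pₖ = aₖpₖ₋₁ + pₖ₋₂ and qₖ = aₖqₖ₋₁ + qₖ₋₂:
  k=0: a=8, p=8, q=1
  k=1: a=2, p=17, q=2
  k=2: a=1, p=25, q=3
  k=3: a=9, p=242, q=29
  k=4: a=2, p=509, q=61

509/61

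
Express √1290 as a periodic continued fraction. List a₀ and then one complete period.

[35; 1, 10, 1, 70]

a₀ = ⌊√1290⌋ = 35.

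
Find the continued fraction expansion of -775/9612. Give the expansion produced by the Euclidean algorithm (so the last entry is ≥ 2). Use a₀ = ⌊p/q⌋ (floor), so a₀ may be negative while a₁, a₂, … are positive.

-775 = -1×9612 + 8837
9612 = 1×8837 + 775
8837 = 11×775 + 312
775 = 2×312 + 151
312 = 2×151 + 10
151 = 15×10 + 1
10 = 10×1 + 0  (stop)
So -775/9612 = [-1; 1, 11, 2, 2, 15, 10].

[-1; 1, 11, 2, 2, 15, 10]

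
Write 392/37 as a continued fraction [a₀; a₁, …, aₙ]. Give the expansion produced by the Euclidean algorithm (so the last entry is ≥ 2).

[10; 1, 1, 2, 7]

392 = 10*37 + 22
37 = 1*22 + 15
22 = 1*15 + 7
15 = 2*7 + 1
7 = 7*1 + 0  (stop)
So 392/37 = [10; 1, 1, 2, 7].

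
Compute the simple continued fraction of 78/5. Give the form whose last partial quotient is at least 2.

78 = 15*5 + 3
5 = 1*3 + 2
3 = 1*2 + 1
2 = 2*1 + 0  (stop)
So 78/5 = [15; 1, 1, 2].

[15; 1, 1, 2]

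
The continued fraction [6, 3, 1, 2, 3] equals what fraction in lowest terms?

232/37

Using pₖ = aₖpₖ₋₁ + pₖ₋₂ and qₖ = aₖqₖ₋₁ + qₖ₋₂:
  k=0: a=6, p=6, q=1
  k=1: a=3, p=19, q=3
  k=2: a=1, p=25, q=4
  k=3: a=2, p=69, q=11
  k=4: a=3, p=232, q=37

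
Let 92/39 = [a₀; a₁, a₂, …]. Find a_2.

92 = 2·39 + 14   →  a_0 = 2
39 = 2·14 + 11   →  a_1 = 2
14 = 1·11 + 3   →  a_2 = 1

1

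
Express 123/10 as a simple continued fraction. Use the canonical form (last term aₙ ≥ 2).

123 = 12*10 + 3
10 = 3*3 + 1
3 = 3*1 + 0  (stop)
So 123/10 = [12; 3, 3].

[12; 3, 3]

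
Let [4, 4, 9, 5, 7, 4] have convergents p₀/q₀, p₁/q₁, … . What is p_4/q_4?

Using pₖ = aₖpₖ₋₁ + pₖ₋₂, qₖ = aₖqₖ₋₁ + qₖ₋₂ (with p₋₁=1, p₋₂=0, q₋₁=0, q₋₂=1):
  k=0: a=4, p=4, q=1
  k=1: a=4, p=17, q=4
  k=2: a=9, p=157, q=37
  k=3: a=5, p=802, q=189
  k=4: a=7, p=5771, q=1360

5771/1360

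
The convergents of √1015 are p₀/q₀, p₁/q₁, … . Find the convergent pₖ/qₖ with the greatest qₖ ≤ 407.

4747/149

√1015 = [31; 1, 6, 10, 2, 10, 6, 1, 62, …] (period length 8).
Convergents:
  p_0/q_0 = 31/1
  p_1/q_1 = 32/1
  p_2/q_2 = 223/7
  p_3/q_3 = 2262/71
  p_4/q_4 = 4747/149
  p_5/q_5 = 49732/1561
q_4 = 149 ≤ 407 < 1561 = q_5, so the answer is 4747/149.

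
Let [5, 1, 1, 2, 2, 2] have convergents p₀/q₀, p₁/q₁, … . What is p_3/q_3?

Using pₖ = aₖpₖ₋₁ + pₖ₋₂, qₖ = aₖqₖ₋₁ + qₖ₋₂ (with p₋₁=1, p₋₂=0, q₋₁=0, q₋₂=1):
  k=0: a=5, p=5, q=1
  k=1: a=1, p=6, q=1
  k=2: a=1, p=11, q=2
  k=3: a=2, p=28, q=5

28/5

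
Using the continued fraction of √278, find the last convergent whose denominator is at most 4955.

√278 = [16; 1, 2, 16, 2, 1, 32, …] (period length 6).
Convergents:
  p_0/q_0 = 16/1
  p_1/q_1 = 17/1
  p_2/q_2 = 50/3
  p_3/q_3 = 817/49
  p_4/q_4 = 1684/101
  p_5/q_5 = 2501/150
  p_6/q_6 = 81716/4901
  p_7/q_7 = 84217/5051
q_6 = 4901 ≤ 4955 < 5051 = q_7, so the answer is 81716/4901.

81716/4901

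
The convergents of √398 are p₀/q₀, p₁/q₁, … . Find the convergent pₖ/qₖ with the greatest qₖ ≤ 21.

√398 = [19; 1, 18, 1, 38, …] (period length 4).
Convergents:
  p_0/q_0 = 19/1
  p_1/q_1 = 20/1
  p_2/q_2 = 379/19
  p_3/q_3 = 399/20
  p_4/q_4 = 15541/779
q_3 = 20 ≤ 21 < 779 = q_4, so the answer is 399/20.

399/20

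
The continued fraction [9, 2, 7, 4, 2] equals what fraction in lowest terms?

1316/139

Fold from the inside: start with 2/1.
  4 + 1/2 = 9/2
  7 + 2/9 = 65/9
  2 + 9/65 = 139/65
  9 + 65/139 = 1316/139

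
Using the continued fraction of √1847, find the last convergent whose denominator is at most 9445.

158885/3697

√1847 = [42; 1, 41, 1, 84, …] (period length 4).
Convergents:
  p_0/q_0 = 42/1
  p_1/q_1 = 43/1
  p_2/q_2 = 1805/42
  p_3/q_3 = 1848/43
  p_4/q_4 = 157037/3654
  p_5/q_5 = 158885/3697
  p_6/q_6 = 6671322/155231
q_5 = 3697 ≤ 9445 < 155231 = q_6, so the answer is 158885/3697.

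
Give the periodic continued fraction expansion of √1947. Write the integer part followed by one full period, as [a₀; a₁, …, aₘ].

[44; 8, 88]

a₀ = ⌊√1947⌋ = 44.
With m₀=0, d₀=1 and mₖ₊₁ = dₖaₖ − mₖ, dₖ₊₁ = (n − mₖ₊₁²)/dₖ, aₖ₊₁ = ⌊(a₀+mₖ₊₁)/dₖ₊₁⌋:
  k=1: m=44, d=11, a=8
  k=2: m=44, d=1, a=88
d=1 and a=2a₀=88 at k=2, so the next step gives (m, d) = (44, 11) again — its k=1 value — and the period has length 2.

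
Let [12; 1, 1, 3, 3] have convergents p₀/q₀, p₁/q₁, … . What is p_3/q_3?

Using pₖ = aₖpₖ₋₁ + pₖ₋₂, qₖ = aₖqₖ₋₁ + qₖ₋₂ (with p₋₁=1, p₋₂=0, q₋₁=0, q₋₂=1):
  k=0: a=12, p=12, q=1
  k=1: a=1, p=13, q=1
  k=2: a=1, p=25, q=2
  k=3: a=3, p=88, q=7

88/7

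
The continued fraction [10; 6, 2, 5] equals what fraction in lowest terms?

721/71

Using pₖ = aₖpₖ₋₁ + pₖ₋₂ and qₖ = aₖqₖ₋₁ + qₖ₋₂:
  k=0: a=10, p=10, q=1
  k=1: a=6, p=61, q=6
  k=2: a=2, p=132, q=13
  k=3: a=5, p=721, q=71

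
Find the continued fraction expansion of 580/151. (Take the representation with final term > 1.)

580 = 3×151 + 127
151 = 1×127 + 24
127 = 5×24 + 7
24 = 3×7 + 3
7 = 2×3 + 1
3 = 3×1 + 0  (stop)
So 580/151 = [3; 1, 5, 3, 2, 3].

[3; 1, 5, 3, 2, 3]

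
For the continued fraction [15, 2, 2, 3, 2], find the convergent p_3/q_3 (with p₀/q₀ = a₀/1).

262/17

Using pₖ = aₖpₖ₋₁ + pₖ₋₂, qₖ = aₖqₖ₋₁ + qₖ₋₂ (with p₋₁=1, p₋₂=0, q₋₁=0, q₋₂=1):
  k=0: a=15, p=15, q=1
  k=1: a=2, p=31, q=2
  k=2: a=2, p=77, q=5
  k=3: a=3, p=262, q=17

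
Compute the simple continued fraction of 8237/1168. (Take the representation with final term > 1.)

[7; 19, 6, 1, 3, 2]

8237 = 7*1168 + 61
1168 = 19*61 + 9
61 = 6*9 + 7
9 = 1*7 + 2
7 = 3*2 + 1
2 = 2*1 + 0  (stop)
So 8237/1168 = [7; 19, 6, 1, 3, 2].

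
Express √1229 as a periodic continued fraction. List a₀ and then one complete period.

a₀ = ⌊√1229⌋ = 35.

[35; 17, 1, 1, 17, 70]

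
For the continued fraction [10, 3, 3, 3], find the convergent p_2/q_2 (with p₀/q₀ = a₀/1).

Using pₖ = aₖpₖ₋₁ + pₖ₋₂, qₖ = aₖqₖ₋₁ + qₖ₋₂ (with p₋₁=1, p₋₂=0, q₋₁=0, q₋₂=1):
  k=0: a=10, p=10, q=1
  k=1: a=3, p=31, q=3
  k=2: a=3, p=103, q=10

103/10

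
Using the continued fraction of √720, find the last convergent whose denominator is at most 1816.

√720 = [26; 1, 4, 1, 52, …] (period length 4).
Convergents:
  p_0/q_0 = 26/1
  p_1/q_1 = 27/1
  p_2/q_2 = 134/5
  p_3/q_3 = 161/6
  p_4/q_4 = 8506/317
  p_5/q_5 = 8667/323
  p_6/q_6 = 43174/1609
  p_7/q_7 = 51841/1932
q_6 = 1609 ≤ 1816 < 1932 = q_7, so the answer is 43174/1609.

43174/1609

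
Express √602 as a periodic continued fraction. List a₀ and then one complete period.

a₀ = ⌊√602⌋ = 24.
With m₀=0, d₀=1 and mₖ₊₁ = dₖaₖ − mₖ, dₖ₊₁ = (n − mₖ₊₁²)/dₖ, aₖ₊₁ = ⌊(a₀+mₖ₊₁)/dₖ₊₁⌋:
  k=1: m=24, d=26, a=1
  k=2: m=2, d=23, a=1
  k=3: m=21, d=7, a=6
  k=4: m=21, d=23, a=1
  k=5: m=2, d=26, a=1
  k=6: m=24, d=1, a=48
d=1 and a=2a₀=48 at k=6, so the next step gives (m, d) = (24, 26) again — its k=1 value — and the period has length 6.

[24; 1, 1, 6, 1, 1, 48]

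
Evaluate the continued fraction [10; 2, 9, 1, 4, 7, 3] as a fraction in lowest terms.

Fold from the inside: start with 3/1.
  7 + 1/3 = 22/3
  4 + 3/22 = 91/22
  1 + 22/91 = 113/91
  9 + 91/113 = 1108/113
  2 + 113/1108 = 2329/1108
  10 + 1108/2329 = 24398/2329

24398/2329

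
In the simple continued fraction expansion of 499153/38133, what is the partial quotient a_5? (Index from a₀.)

15

499153 = 13·38133 + 3424   →  a_0 = 13
38133 = 11·3424 + 469   →  a_1 = 11
3424 = 7·469 + 141   →  a_2 = 7
469 = 3·141 + 46   →  a_3 = 3
141 = 3·46 + 3   →  a_4 = 3
46 = 15·3 + 1   →  a_5 = 15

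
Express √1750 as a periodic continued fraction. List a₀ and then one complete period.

a₀ = ⌊√1750⌋ = 41.
With m₀=0, d₀=1 and mₖ₊₁ = dₖaₖ − mₖ, dₖ₊₁ = (n − mₖ₊₁²)/dₖ, aₖ₊₁ = ⌊(a₀+mₖ₊₁)/dₖ₊₁⌋:
  k=1: m=41, d=69, a=1
  k=2: m=28, d=14, a=4
  k=3: m=28, d=69, a=1
  k=4: m=41, d=1, a=82
d=1 and a=2a₀=82 at k=4, so the next step gives (m, d) = (41, 69) again — its k=1 value — and the period has length 4.

[41; 1, 4, 1, 82]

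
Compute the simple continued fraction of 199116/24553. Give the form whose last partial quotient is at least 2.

[8; 9, 8, 3, 1, 1, 7, 6]

199116 = 8×24553 + 2692
24553 = 9×2692 + 325
2692 = 8×325 + 92
325 = 3×92 + 49
92 = 1×49 + 43
49 = 1×43 + 6
43 = 7×6 + 1
6 = 6×1 + 0  (stop)
So 199116/24553 = [8; 9, 8, 3, 1, 1, 7, 6].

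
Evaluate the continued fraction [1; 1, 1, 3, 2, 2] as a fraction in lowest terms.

Fold from the inside: start with 2/1.
  2 + 1/2 = 5/2
  3 + 2/5 = 17/5
  1 + 5/17 = 22/17
  1 + 17/22 = 39/22
  1 + 22/39 = 61/39

61/39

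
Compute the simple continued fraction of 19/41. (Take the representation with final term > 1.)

[0; 2, 6, 3]

19 = 0*41 + 19
41 = 2*19 + 3
19 = 6*3 + 1
3 = 3*1 + 0  (stop)
So 19/41 = [0; 2, 6, 3].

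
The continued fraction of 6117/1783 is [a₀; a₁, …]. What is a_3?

6117 = 3·1783 + 768   →  a_0 = 3
1783 = 2·768 + 247   →  a_1 = 2
768 = 3·247 + 27   →  a_2 = 3
247 = 9·27 + 4   →  a_3 = 9

9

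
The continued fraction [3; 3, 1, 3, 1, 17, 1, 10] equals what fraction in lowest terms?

Using pₖ = aₖpₖ₋₁ + pₖ₋₂ and qₖ = aₖqₖ₋₁ + qₖ₋₂:
  k=0: a=3, p=3, q=1
  k=1: a=3, p=10, q=3
  k=2: a=1, p=13, q=4
  k=3: a=3, p=49, q=15
  k=4: a=1, p=62, q=19
  k=5: a=17, p=1103, q=338
  k=6: a=1, p=1165, q=357
  k=7: a=10, p=12753, q=3908

12753/3908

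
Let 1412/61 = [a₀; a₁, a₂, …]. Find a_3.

3

1412 = 23·61 + 9   →  a_0 = 23
61 = 6·9 + 7   →  a_1 = 6
9 = 1·7 + 2   →  a_2 = 1
7 = 3·2 + 1   →  a_3 = 3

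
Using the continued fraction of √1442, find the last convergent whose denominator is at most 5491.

√1442 = [37; 1, 36, 1, 74, …] (period length 4).
Convergents:
  p_0/q_0 = 37/1
  p_1/q_1 = 38/1
  p_2/q_2 = 1405/37
  p_3/q_3 = 1443/38
  p_4/q_4 = 108187/2849
  p_5/q_5 = 109630/2887
  p_6/q_6 = 4054867/106781
q_5 = 2887 ≤ 5491 < 106781 = q_6, so the answer is 109630/2887.

109630/2887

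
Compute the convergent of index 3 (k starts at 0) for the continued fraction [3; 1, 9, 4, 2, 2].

Using pₖ = aₖpₖ₋₁ + pₖ₋₂, qₖ = aₖqₖ₋₁ + qₖ₋₂ (with p₋₁=1, p₋₂=0, q₋₁=0, q₋₂=1):
  k=0: a=3, p=3, q=1
  k=1: a=1, p=4, q=1
  k=2: a=9, p=39, q=10
  k=3: a=4, p=160, q=41

160/41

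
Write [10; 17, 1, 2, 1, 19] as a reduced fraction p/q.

Fold from the inside: start with 19/1.
  1 + 1/19 = 20/19
  2 + 19/20 = 59/20
  1 + 20/59 = 79/59
  17 + 59/79 = 1402/79
  10 + 79/1402 = 14099/1402

14099/1402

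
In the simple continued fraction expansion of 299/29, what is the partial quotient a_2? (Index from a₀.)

299 = 10·29 + 9   →  a_0 = 10
29 = 3·9 + 2   →  a_1 = 3
9 = 4·2 + 1   →  a_2 = 4

4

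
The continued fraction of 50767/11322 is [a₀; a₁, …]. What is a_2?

15

50767 = 4·11322 + 5479   →  a_0 = 4
11322 = 2·5479 + 364   →  a_1 = 2
5479 = 15·364 + 19   →  a_2 = 15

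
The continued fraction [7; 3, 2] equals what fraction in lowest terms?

51/7

Fold from the inside: start with 2/1.
  3 + 1/2 = 7/2
  7 + 2/7 = 51/7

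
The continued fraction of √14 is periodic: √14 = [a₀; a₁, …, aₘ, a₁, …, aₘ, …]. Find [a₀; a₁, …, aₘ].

a₀ = ⌊√14⌋ = 3.
With m₀=0, d₀=1 and mₖ₊₁ = dₖaₖ − mₖ, dₖ₊₁ = (n − mₖ₊₁²)/dₖ, aₖ₊₁ = ⌊(a₀+mₖ₊₁)/dₖ₊₁⌋:
  k=1: m=3, d=5, a=1
  k=2: m=2, d=2, a=2
  k=3: m=2, d=5, a=1
  k=4: m=3, d=1, a=6
d=1 and a=2a₀=6 at k=4, so the next step gives (m, d) = (3, 5) again — its k=1 value — and the period has length 4.

[3; 1, 2, 1, 6]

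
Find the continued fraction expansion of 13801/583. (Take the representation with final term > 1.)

13801 = 23*583 + 392
583 = 1*392 + 191
392 = 2*191 + 10
191 = 19*10 + 1
10 = 10*1 + 0  (stop)
So 13801/583 = [23; 1, 2, 19, 10].

[23; 1, 2, 19, 10]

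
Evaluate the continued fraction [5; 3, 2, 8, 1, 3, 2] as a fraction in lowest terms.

Using pₖ = aₖpₖ₋₁ + pₖ₋₂ and qₖ = aₖqₖ₋₁ + qₖ₋₂:
  k=0: a=5, p=5, q=1
  k=1: a=3, p=16, q=3
  k=2: a=2, p=37, q=7
  k=3: a=8, p=312, q=59
  k=4: a=1, p=349, q=66
  k=5: a=3, p=1359, q=257
  k=6: a=2, p=3067, q=580

3067/580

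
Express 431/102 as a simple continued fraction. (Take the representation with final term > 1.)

431 = 4·102 + 23
102 = 4·23 + 10
23 = 2·10 + 3
10 = 3·3 + 1
3 = 3·1 + 0  (stop)
So 431/102 = [4; 4, 2, 3, 3].

[4; 4, 2, 3, 3]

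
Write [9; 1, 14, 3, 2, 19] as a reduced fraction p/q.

20654/2079

Fold from the inside: start with 19/1.
  2 + 1/19 = 39/19
  3 + 19/39 = 136/39
  14 + 39/136 = 1943/136
  1 + 136/1943 = 2079/1943
  9 + 1943/2079 = 20654/2079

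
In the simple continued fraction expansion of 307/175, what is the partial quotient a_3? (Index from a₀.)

14

307 = 1·175 + 132   →  a_0 = 1
175 = 1·132 + 43   →  a_1 = 1
132 = 3·43 + 3   →  a_2 = 3
43 = 14·3 + 1   →  a_3 = 14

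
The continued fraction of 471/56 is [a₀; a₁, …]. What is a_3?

471 = 8·56 + 23   →  a_0 = 8
56 = 2·23 + 10   →  a_1 = 2
23 = 2·10 + 3   →  a_2 = 2
10 = 3·3 + 1   →  a_3 = 3

3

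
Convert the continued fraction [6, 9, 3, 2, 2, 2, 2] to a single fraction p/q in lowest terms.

5619/920

Fold from the inside: start with 2/1.
  2 + 1/2 = 5/2
  2 + 2/5 = 12/5
  2 + 5/12 = 29/12
  3 + 12/29 = 99/29
  9 + 29/99 = 920/99
  6 + 99/920 = 5619/920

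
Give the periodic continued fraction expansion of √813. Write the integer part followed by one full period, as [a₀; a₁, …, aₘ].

[28; 1, 1, 18, 1, 1, 56]

a₀ = ⌊√813⌋ = 28.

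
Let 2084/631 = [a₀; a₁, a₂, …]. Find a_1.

2084 = 3·631 + 191   →  a_0 = 3
631 = 3·191 + 58   →  a_1 = 3

3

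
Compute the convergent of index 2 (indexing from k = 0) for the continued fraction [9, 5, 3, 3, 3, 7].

Using pₖ = aₖpₖ₋₁ + pₖ₋₂, qₖ = aₖqₖ₋₁ + qₖ₋₂ (with p₋₁=1, p₋₂=0, q₋₁=0, q₋₂=1):
  k=0: a=9, p=9, q=1
  k=1: a=5, p=46, q=5
  k=2: a=3, p=147, q=16

147/16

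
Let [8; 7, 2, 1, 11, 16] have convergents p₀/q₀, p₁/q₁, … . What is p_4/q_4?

2091/257

Using pₖ = aₖpₖ₋₁ + pₖ₋₂, qₖ = aₖqₖ₋₁ + qₖ₋₂ (with p₋₁=1, p₋₂=0, q₋₁=0, q₋₂=1):
  k=0: a=8, p=8, q=1
  k=1: a=7, p=57, q=7
  k=2: a=2, p=122, q=15
  k=3: a=1, p=179, q=22
  k=4: a=11, p=2091, q=257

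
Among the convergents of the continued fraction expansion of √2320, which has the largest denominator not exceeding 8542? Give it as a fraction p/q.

167041/3468

√2320 = [48; 6, 96, …] (period length 2).
Convergents:
  p_0/q_0 = 48/1
  p_1/q_1 = 289/6
  p_2/q_2 = 27792/577
  p_3/q_3 = 167041/3468
  p_4/q_4 = 16063728/333505
q_3 = 3468 ≤ 8542 < 333505 = q_4, so the answer is 167041/3468.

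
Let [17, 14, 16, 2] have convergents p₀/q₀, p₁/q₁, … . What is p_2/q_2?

Using pₖ = aₖpₖ₋₁ + pₖ₋₂, qₖ = aₖqₖ₋₁ + qₖ₋₂ (with p₋₁=1, p₋₂=0, q₋₁=0, q₋₂=1):
  k=0: a=17, p=17, q=1
  k=1: a=14, p=239, q=14
  k=2: a=16, p=3841, q=225

3841/225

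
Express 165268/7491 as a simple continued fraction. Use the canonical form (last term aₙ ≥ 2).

165268 = 22*7491 + 466
7491 = 16*466 + 35
466 = 13*35 + 11
35 = 3*11 + 2
11 = 5*2 + 1
2 = 2*1 + 0  (stop)
So 165268/7491 = [22; 16, 13, 3, 5, 2].

[22; 16, 13, 3, 5, 2]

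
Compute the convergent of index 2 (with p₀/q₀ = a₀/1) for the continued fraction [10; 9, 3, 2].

Using pₖ = aₖpₖ₋₁ + pₖ₋₂, qₖ = aₖqₖ₋₁ + qₖ₋₂ (with p₋₁=1, p₋₂=0, q₋₁=0, q₋₂=1):
  k=0: a=10, p=10, q=1
  k=1: a=9, p=91, q=9
  k=2: a=3, p=283, q=28

283/28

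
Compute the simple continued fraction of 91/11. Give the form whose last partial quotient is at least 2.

[8; 3, 1, 2]

91 = 8*11 + 3
11 = 3*3 + 2
3 = 1*2 + 1
2 = 2*1 + 0  (stop)
So 91/11 = [8; 3, 1, 2].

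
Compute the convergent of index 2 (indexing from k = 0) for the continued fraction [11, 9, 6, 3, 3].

611/55

Using pₖ = aₖpₖ₋₁ + pₖ₋₂, qₖ = aₖqₖ₋₁ + qₖ₋₂ (with p₋₁=1, p₋₂=0, q₋₁=0, q₋₂=1):
  k=0: a=11, p=11, q=1
  k=1: a=9, p=100, q=9
  k=2: a=6, p=611, q=55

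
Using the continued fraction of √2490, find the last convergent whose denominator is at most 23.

499/10

√2490 = [49; 1, 8, 1, 98, …] (period length 4).
Convergents:
  p_0/q_0 = 49/1
  p_1/q_1 = 50/1
  p_2/q_2 = 449/9
  p_3/q_3 = 499/10
  p_4/q_4 = 49351/989
q_3 = 10 ≤ 23 < 989 = q_4, so the answer is 499/10.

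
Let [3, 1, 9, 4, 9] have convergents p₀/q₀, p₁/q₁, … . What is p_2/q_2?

39/10

Using pₖ = aₖpₖ₋₁ + pₖ₋₂, qₖ = aₖqₖ₋₁ + qₖ₋₂ (with p₋₁=1, p₋₂=0, q₋₁=0, q₋₂=1):
  k=0: a=3, p=3, q=1
  k=1: a=1, p=4, q=1
  k=2: a=9, p=39, q=10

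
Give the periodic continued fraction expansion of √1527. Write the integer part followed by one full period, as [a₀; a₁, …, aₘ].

[39; 13, 78]

a₀ = ⌊√1527⌋ = 39.
With m₀=0, d₀=1 and mₖ₊₁ = dₖaₖ − mₖ, dₖ₊₁ = (n − mₖ₊₁²)/dₖ, aₖ₊₁ = ⌊(a₀+mₖ₊₁)/dₖ₊₁⌋:
  k=1: m=39, d=6, a=13
  k=2: m=39, d=1, a=78
d=1 and a=2a₀=78 at k=2, so the next step gives (m, d) = (39, 6) again — its k=1 value — and the period has length 2.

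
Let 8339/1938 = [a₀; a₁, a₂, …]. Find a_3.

3

8339 = 4·1938 + 587   →  a_0 = 4
1938 = 3·587 + 177   →  a_1 = 3
587 = 3·177 + 56   →  a_2 = 3
177 = 3·56 + 9   →  a_3 = 3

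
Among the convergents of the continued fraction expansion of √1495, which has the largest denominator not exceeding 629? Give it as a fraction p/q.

√1495 = [38; 1, 1, 1, 76, …] (period length 4).
Convergents:
  p_0/q_0 = 38/1
  p_1/q_1 = 39/1
  p_2/q_2 = 77/2
  p_3/q_3 = 116/3
  p_4/q_4 = 8893/230
  p_5/q_5 = 9009/233
  p_6/q_6 = 17902/463
  p_7/q_7 = 26911/696
q_6 = 463 ≤ 629 < 696 = q_7, so the answer is 17902/463.

17902/463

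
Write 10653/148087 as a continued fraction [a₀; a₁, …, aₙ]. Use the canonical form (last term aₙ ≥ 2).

10653 = 0*148087 + 10653
148087 = 13*10653 + 9598
10653 = 1*9598 + 1055
9598 = 9*1055 + 103
1055 = 10*103 + 25
103 = 4*25 + 3
25 = 8*3 + 1
3 = 3*1 + 0  (stop)
So 10653/148087 = [0; 13, 1, 9, 10, 4, 8, 3].

[0; 13, 1, 9, 10, 4, 8, 3]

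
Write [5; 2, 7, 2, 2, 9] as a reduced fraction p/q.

Using pₖ = aₖpₖ₋₁ + pₖ₋₂ and qₖ = aₖqₖ₋₁ + qₖ₋₂:
  k=0: a=5, p=5, q=1
  k=1: a=2, p=11, q=2
  k=2: a=7, p=82, q=15
  k=3: a=2, p=175, q=32
  k=4: a=2, p=432, q=79
  k=5: a=9, p=4063, q=743

4063/743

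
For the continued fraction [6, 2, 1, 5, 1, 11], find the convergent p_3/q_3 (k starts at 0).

Using pₖ = aₖpₖ₋₁ + pₖ₋₂, qₖ = aₖqₖ₋₁ + qₖ₋₂ (with p₋₁=1, p₋₂=0, q₋₁=0, q₋₂=1):
  k=0: a=6, p=6, q=1
  k=1: a=2, p=13, q=2
  k=2: a=1, p=19, q=3
  k=3: a=5, p=108, q=17

108/17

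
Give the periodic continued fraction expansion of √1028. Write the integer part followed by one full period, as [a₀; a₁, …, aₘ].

a₀ = ⌊√1028⌋ = 32.
With m₀=0, d₀=1 and mₖ₊₁ = dₖaₖ − mₖ, dₖ₊₁ = (n − mₖ₊₁²)/dₖ, aₖ₊₁ = ⌊(a₀+mₖ₊₁)/dₖ₊₁⌋:
  k=1: m=32, d=4, a=16
  k=2: m=32, d=1, a=64
d=1 and a=2a₀=64 at k=2, so the next step gives (m, d) = (32, 4) again — its k=1 value — and the period has length 2.

[32; 16, 64]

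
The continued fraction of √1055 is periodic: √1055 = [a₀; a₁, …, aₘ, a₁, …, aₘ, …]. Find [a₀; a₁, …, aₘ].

[32; 2, 12, 2, 64]

a₀ = ⌊√1055⌋ = 32.
With m₀=0, d₀=1 and mₖ₊₁ = dₖaₖ − mₖ, dₖ₊₁ = (n − mₖ₊₁²)/dₖ, aₖ₊₁ = ⌊(a₀+mₖ₊₁)/dₖ₊₁⌋:
  k=1: m=32, d=31, a=2
  k=2: m=30, d=5, a=12
  k=3: m=30, d=31, a=2
  k=4: m=32, d=1, a=64
d=1 and a=2a₀=64 at k=4, so the next step gives (m, d) = (32, 31) again — its k=1 value — and the period has length 4.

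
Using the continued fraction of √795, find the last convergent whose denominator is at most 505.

6626/235

√795 = [28; 5, 9, 5, 56, …] (period length 4).
Convergents:
  p_0/q_0 = 28/1
  p_1/q_1 = 141/5
  p_2/q_2 = 1297/46
  p_3/q_3 = 6626/235
  p_4/q_4 = 372353/13206
q_3 = 235 ≤ 505 < 13206 = q_4, so the answer is 6626/235.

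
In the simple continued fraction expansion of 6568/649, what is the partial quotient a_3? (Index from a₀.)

6568 = 10·649 + 78   →  a_0 = 10
649 = 8·78 + 25   →  a_1 = 8
78 = 3·25 + 3   →  a_2 = 3
25 = 8·3 + 1   →  a_3 = 8

8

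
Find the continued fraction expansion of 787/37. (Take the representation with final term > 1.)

787 = 21*37 + 10
37 = 3*10 + 7
10 = 1*7 + 3
7 = 2*3 + 1
3 = 3*1 + 0  (stop)
So 787/37 = [21; 3, 1, 2, 3].

[21; 3, 1, 2, 3]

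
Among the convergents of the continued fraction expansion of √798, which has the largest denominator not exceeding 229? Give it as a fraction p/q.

6356/225

√798 = [28; 4, 56, …] (period length 2).
Convergents:
  p_0/q_0 = 28/1
  p_1/q_1 = 113/4
  p_2/q_2 = 6356/225
  p_3/q_3 = 25537/904
q_2 = 225 ≤ 229 < 904 = q_3, so the answer is 6356/225.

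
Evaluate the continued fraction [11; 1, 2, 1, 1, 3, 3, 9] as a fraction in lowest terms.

Fold from the inside: start with 9/1.
  3 + 1/9 = 28/9
  3 + 9/28 = 93/28
  1 + 28/93 = 121/93
  1 + 93/121 = 214/121
  2 + 121/214 = 549/214
  1 + 214/549 = 763/549
  11 + 549/763 = 8942/763

8942/763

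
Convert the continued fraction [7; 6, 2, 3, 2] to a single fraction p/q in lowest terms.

737/103

Using pₖ = aₖpₖ₋₁ + pₖ₋₂ and qₖ = aₖqₖ₋₁ + qₖ₋₂:
  k=0: a=7, p=7, q=1
  k=1: a=6, p=43, q=6
  k=2: a=2, p=93, q=13
  k=3: a=3, p=322, q=45
  k=4: a=2, p=737, q=103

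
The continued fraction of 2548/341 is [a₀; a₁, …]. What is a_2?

8

2548 = 7·341 + 161   →  a_0 = 7
341 = 2·161 + 19   →  a_1 = 2
161 = 8·19 + 9   →  a_2 = 8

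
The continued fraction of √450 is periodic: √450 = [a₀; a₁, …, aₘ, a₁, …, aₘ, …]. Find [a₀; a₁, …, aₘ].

a₀ = ⌊√450⌋ = 21.

[21; 4, 1, 2, 4, 2, 1, 4, 42]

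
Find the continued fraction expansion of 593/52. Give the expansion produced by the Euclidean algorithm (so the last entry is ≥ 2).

[11; 2, 2, 10]

593 = 11·52 + 21
52 = 2·21 + 10
21 = 2·10 + 1
10 = 10·1 + 0  (stop)
So 593/52 = [11; 2, 2, 10].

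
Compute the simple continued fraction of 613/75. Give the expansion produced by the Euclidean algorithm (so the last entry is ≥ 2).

613 = 8·75 + 13
75 = 5·13 + 10
13 = 1·10 + 3
10 = 3·3 + 1
3 = 3·1 + 0  (stop)
So 613/75 = [8; 5, 1, 3, 3].

[8; 5, 1, 3, 3]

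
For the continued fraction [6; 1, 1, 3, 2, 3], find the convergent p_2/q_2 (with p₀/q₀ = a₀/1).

13/2

Using pₖ = aₖpₖ₋₁ + pₖ₋₂, qₖ = aₖqₖ₋₁ + qₖ₋₂ (with p₋₁=1, p₋₂=0, q₋₁=0, q₋₂=1):
  k=0: a=6, p=6, q=1
  k=1: a=1, p=7, q=1
  k=2: a=1, p=13, q=2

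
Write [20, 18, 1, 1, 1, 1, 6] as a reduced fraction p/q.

Using pₖ = aₖpₖ₋₁ + pₖ₋₂ and qₖ = aₖqₖ₋₁ + qₖ₋₂:
  k=0: a=20, p=20, q=1
  k=1: a=18, p=361, q=18
  k=2: a=1, p=381, q=19
  k=3: a=1, p=742, q=37
  k=4: a=1, p=1123, q=56
  k=5: a=1, p=1865, q=93
  k=6: a=6, p=12313, q=614

12313/614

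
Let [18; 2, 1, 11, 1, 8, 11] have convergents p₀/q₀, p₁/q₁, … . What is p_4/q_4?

697/38

Using pₖ = aₖpₖ₋₁ + pₖ₋₂, qₖ = aₖqₖ₋₁ + qₖ₋₂ (with p₋₁=1, p₋₂=0, q₋₁=0, q₋₂=1):
  k=0: a=18, p=18, q=1
  k=1: a=2, p=37, q=2
  k=2: a=1, p=55, q=3
  k=3: a=11, p=642, q=35
  k=4: a=1, p=697, q=38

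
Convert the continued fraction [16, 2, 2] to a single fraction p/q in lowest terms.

82/5

Fold from the inside: start with 2/1.
  2 + 1/2 = 5/2
  16 + 2/5 = 82/5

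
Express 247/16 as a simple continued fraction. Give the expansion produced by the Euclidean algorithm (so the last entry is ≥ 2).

[15; 2, 3, 2]

247 = 15×16 + 7
16 = 2×7 + 2
7 = 3×2 + 1
2 = 2×1 + 0  (stop)
So 247/16 = [15; 2, 3, 2].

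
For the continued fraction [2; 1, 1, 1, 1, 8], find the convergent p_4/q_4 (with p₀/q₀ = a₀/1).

Using pₖ = aₖpₖ₋₁ + pₖ₋₂, qₖ = aₖqₖ₋₁ + qₖ₋₂ (with p₋₁=1, p₋₂=0, q₋₁=0, q₋₂=1):
  k=0: a=2, p=2, q=1
  k=1: a=1, p=3, q=1
  k=2: a=1, p=5, q=2
  k=3: a=1, p=8, q=3
  k=4: a=1, p=13, q=5

13/5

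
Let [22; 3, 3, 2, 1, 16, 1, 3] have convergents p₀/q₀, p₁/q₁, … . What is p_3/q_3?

513/23

Using pₖ = aₖpₖ₋₁ + pₖ₋₂, qₖ = aₖqₖ₋₁ + qₖ₋₂ (with p₋₁=1, p₋₂=0, q₋₁=0, q₋₂=1):
  k=0: a=22, p=22, q=1
  k=1: a=3, p=67, q=3
  k=2: a=3, p=223, q=10
  k=3: a=2, p=513, q=23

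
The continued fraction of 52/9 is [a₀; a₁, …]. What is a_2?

52 = 5·9 + 7   →  a_0 = 5
9 = 1·7 + 2   →  a_1 = 1
7 = 3·2 + 1   →  a_2 = 3

3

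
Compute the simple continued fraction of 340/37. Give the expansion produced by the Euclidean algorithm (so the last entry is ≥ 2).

340 = 9*37 + 7
37 = 5*7 + 2
7 = 3*2 + 1
2 = 2*1 + 0  (stop)
So 340/37 = [9; 5, 3, 2].

[9; 5, 3, 2]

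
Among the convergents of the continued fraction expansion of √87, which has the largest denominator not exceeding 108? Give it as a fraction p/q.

√87 = [9; 3, 18, …] (period length 2).
Convergents:
  p_0/q_0 = 9/1
  p_1/q_1 = 28/3
  p_2/q_2 = 513/55
  p_3/q_3 = 1567/168
q_2 = 55 ≤ 108 < 168 = q_3, so the answer is 513/55.

513/55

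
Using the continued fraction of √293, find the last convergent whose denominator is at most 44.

√293 = [17; 8, 1, 1, 8, 34, …] (period length 5).
Convergents:
  p_0/q_0 = 17/1
  p_1/q_1 = 137/8
  p_2/q_2 = 154/9
  p_3/q_3 = 291/17
  p_4/q_4 = 2482/145
q_3 = 17 ≤ 44 < 145 = q_4, so the answer is 291/17.

291/17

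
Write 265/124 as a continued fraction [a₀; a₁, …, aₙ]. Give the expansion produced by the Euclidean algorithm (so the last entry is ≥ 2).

265 = 2×124 + 17
124 = 7×17 + 5
17 = 3×5 + 2
5 = 2×2 + 1
2 = 2×1 + 0  (stop)
So 265/124 = [2; 7, 3, 2, 2].

[2; 7, 3, 2, 2]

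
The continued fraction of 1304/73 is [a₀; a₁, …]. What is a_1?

1304 = 17·73 + 63   →  a_0 = 17
73 = 1·63 + 10   →  a_1 = 1

1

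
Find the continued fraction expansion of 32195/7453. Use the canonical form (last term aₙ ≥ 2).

32195 = 4*7453 + 2383
7453 = 3*2383 + 304
2383 = 7*304 + 255
304 = 1*255 + 49
255 = 5*49 + 10
49 = 4*10 + 9
10 = 1*9 + 1
9 = 9*1 + 0  (stop)
So 32195/7453 = [4; 3, 7, 1, 5, 4, 1, 9].

[4; 3, 7, 1, 5, 4, 1, 9]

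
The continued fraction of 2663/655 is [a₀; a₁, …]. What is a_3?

3

2663 = 4·655 + 43   →  a_0 = 4
655 = 15·43 + 10   →  a_1 = 15
43 = 4·10 + 3   →  a_2 = 4
10 = 3·3 + 1   →  a_3 = 3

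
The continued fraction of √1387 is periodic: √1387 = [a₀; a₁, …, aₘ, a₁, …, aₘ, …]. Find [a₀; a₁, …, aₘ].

[37; 4, 8, 37, 8, 4, 74]

a₀ = ⌊√1387⌋ = 37.
With m₀=0, d₀=1 and mₖ₊₁ = dₖaₖ − mₖ, dₖ₊₁ = (n − mₖ₊₁²)/dₖ, aₖ₊₁ = ⌊(a₀+mₖ₊₁)/dₖ₊₁⌋:
  k=1: m=37, d=18, a=4
  k=2: m=35, d=9, a=8
  k=3: m=37, d=2, a=37
  k=4: m=37, d=9, a=8
  k=5: m=35, d=18, a=4
  k=6: m=37, d=1, a=74
d=1 and a=2a₀=74 at k=6, so the next step gives (m, d) = (37, 18) again — its k=1 value — and the period has length 6.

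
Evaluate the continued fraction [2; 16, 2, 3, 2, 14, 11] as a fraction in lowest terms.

86617/42030

Fold from the inside: start with 11/1.
  14 + 1/11 = 155/11
  2 + 11/155 = 321/155
  3 + 155/321 = 1118/321
  2 + 321/1118 = 2557/1118
  16 + 1118/2557 = 42030/2557
  2 + 2557/42030 = 86617/42030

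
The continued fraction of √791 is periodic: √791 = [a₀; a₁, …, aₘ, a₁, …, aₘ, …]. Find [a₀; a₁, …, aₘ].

[28; 8, 56]

a₀ = ⌊√791⌋ = 28.
With m₀=0, d₀=1 and mₖ₊₁ = dₖaₖ − mₖ, dₖ₊₁ = (n − mₖ₊₁²)/dₖ, aₖ₊₁ = ⌊(a₀+mₖ₊₁)/dₖ₊₁⌋:
  k=1: m=28, d=7, a=8
  k=2: m=28, d=1, a=56
d=1 and a=2a₀=56 at k=2, so the next step gives (m, d) = (28, 7) again — its k=1 value — and the period has length 2.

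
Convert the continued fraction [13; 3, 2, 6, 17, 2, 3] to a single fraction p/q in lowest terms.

73607/5539

Fold from the inside: start with 3/1.
  2 + 1/3 = 7/3
  17 + 3/7 = 122/7
  6 + 7/122 = 739/122
  2 + 122/739 = 1600/739
  3 + 739/1600 = 5539/1600
  13 + 1600/5539 = 73607/5539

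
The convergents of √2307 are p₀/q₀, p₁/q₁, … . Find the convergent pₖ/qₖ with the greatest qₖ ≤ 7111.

147600/3073

√2307 = [48; 32, 96, …] (period length 2).
Convergents:
  p_0/q_0 = 48/1
  p_1/q_1 = 1537/32
  p_2/q_2 = 147600/3073
  p_3/q_3 = 4724737/98368
q_2 = 3073 ≤ 7111 < 98368 = q_3, so the answer is 147600/3073.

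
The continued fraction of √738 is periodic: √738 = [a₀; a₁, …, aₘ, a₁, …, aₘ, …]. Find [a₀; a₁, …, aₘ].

[27; 6, 54]

a₀ = ⌊√738⌋ = 27.
With m₀=0, d₀=1 and mₖ₊₁ = dₖaₖ − mₖ, dₖ₊₁ = (n − mₖ₊₁²)/dₖ, aₖ₊₁ = ⌊(a₀+mₖ₊₁)/dₖ₊₁⌋:
  k=1: m=27, d=9, a=6
  k=2: m=27, d=1, a=54
d=1 and a=2a₀=54 at k=2, so the next step gives (m, d) = (27, 9) again — its k=1 value — and the period has length 2.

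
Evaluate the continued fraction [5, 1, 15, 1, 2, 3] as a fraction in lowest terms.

992/167

Using pₖ = aₖpₖ₋₁ + pₖ₋₂ and qₖ = aₖqₖ₋₁ + qₖ₋₂:
  k=0: a=5, p=5, q=1
  k=1: a=1, p=6, q=1
  k=2: a=15, p=95, q=16
  k=3: a=1, p=101, q=17
  k=4: a=2, p=297, q=50
  k=5: a=3, p=992, q=167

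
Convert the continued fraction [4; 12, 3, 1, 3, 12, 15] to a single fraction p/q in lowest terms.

Using pₖ = aₖpₖ₋₁ + pₖ₋₂ and qₖ = aₖqₖ₋₁ + qₖ₋₂:
  k=0: a=4, p=4, q=1
  k=1: a=12, p=49, q=12
  k=2: a=3, p=151, q=37
  k=3: a=1, p=200, q=49
  k=4: a=3, p=751, q=184
  k=5: a=12, p=9212, q=2257
  k=6: a=15, p=138931, q=34039

138931/34039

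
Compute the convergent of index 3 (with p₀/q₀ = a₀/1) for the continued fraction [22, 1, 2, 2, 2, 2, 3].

159/7

Using pₖ = aₖpₖ₋₁ + pₖ₋₂, qₖ = aₖqₖ₋₁ + qₖ₋₂ (with p₋₁=1, p₋₂=0, q₋₁=0, q₋₂=1):
  k=0: a=22, p=22, q=1
  k=1: a=1, p=23, q=1
  k=2: a=2, p=68, q=3
  k=3: a=2, p=159, q=7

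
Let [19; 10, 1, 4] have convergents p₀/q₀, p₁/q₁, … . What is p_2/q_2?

210/11

Using pₖ = aₖpₖ₋₁ + pₖ₋₂, qₖ = aₖqₖ₋₁ + qₖ₋₂ (with p₋₁=1, p₋₂=0, q₋₁=0, q₋₂=1):
  k=0: a=19, p=19, q=1
  k=1: a=10, p=191, q=10
  k=2: a=1, p=210, q=11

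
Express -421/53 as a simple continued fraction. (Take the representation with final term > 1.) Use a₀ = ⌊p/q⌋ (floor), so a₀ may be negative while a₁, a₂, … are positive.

[-8; 17, 1, 2]

-421 = -8*53 + 3
53 = 17*3 + 2
3 = 1*2 + 1
2 = 2*1 + 0  (stop)
So -421/53 = [-8; 17, 1, 2].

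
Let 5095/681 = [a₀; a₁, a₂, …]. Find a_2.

13

5095 = 7·681 + 328   →  a_0 = 7
681 = 2·328 + 25   →  a_1 = 2
328 = 13·25 + 3   →  a_2 = 13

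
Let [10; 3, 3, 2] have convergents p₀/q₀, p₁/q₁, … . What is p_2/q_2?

Using pₖ = aₖpₖ₋₁ + pₖ₋₂, qₖ = aₖqₖ₋₁ + qₖ₋₂ (with p₋₁=1, p₋₂=0, q₋₁=0, q₋₂=1):
  k=0: a=10, p=10, q=1
  k=1: a=3, p=31, q=3
  k=2: a=3, p=103, q=10

103/10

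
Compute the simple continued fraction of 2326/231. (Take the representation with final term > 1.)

[10; 14, 2, 3, 2]

2326 = 10*231 + 16
231 = 14*16 + 7
16 = 2*7 + 2
7 = 3*2 + 1
2 = 2*1 + 0  (stop)
So 2326/231 = [10; 14, 2, 3, 2].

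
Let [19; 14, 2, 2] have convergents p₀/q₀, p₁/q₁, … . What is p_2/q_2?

553/29

Using pₖ = aₖpₖ₋₁ + pₖ₋₂, qₖ = aₖqₖ₋₁ + qₖ₋₂ (with p₋₁=1, p₋₂=0, q₋₁=0, q₋₂=1):
  k=0: a=19, p=19, q=1
  k=1: a=14, p=267, q=14
  k=2: a=2, p=553, q=29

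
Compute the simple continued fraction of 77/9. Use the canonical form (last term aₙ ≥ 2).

77 = 8·9 + 5
9 = 1·5 + 4
5 = 1·4 + 1
4 = 4·1 + 0  (stop)
So 77/9 = [8; 1, 1, 4].

[8; 1, 1, 4]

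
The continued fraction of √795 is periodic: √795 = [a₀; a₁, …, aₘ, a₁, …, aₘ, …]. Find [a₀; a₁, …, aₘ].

[28; 5, 9, 5, 56]

a₀ = ⌊√795⌋ = 28.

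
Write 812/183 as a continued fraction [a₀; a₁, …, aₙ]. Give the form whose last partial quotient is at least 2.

[4; 2, 3, 2, 11]

812 = 4·183 + 80
183 = 2·80 + 23
80 = 3·23 + 11
23 = 2·11 + 1
11 = 11·1 + 0  (stop)
So 812/183 = [4; 2, 3, 2, 11].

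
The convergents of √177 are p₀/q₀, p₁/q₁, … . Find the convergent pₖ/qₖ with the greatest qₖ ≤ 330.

2581/194

√177 = [13; 3, 3, 2, 8, 2, 3, 3, 26, …] (period length 8).
Convergents:
  p_0/q_0 = 13/1
  p_1/q_1 = 40/3
  p_2/q_2 = 133/10
  p_3/q_3 = 306/23
  p_4/q_4 = 2581/194
  p_5/q_5 = 5468/411
q_4 = 194 ≤ 330 < 411 = q_5, so the answer is 2581/194.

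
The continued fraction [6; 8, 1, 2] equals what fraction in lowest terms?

159/26

Using pₖ = aₖpₖ₋₁ + pₖ₋₂ and qₖ = aₖqₖ₋₁ + qₖ₋₂:
  k=0: a=6, p=6, q=1
  k=1: a=8, p=49, q=8
  k=2: a=1, p=55, q=9
  k=3: a=2, p=159, q=26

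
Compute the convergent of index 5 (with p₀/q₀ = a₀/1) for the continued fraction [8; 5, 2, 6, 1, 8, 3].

Using pₖ = aₖpₖ₋₁ + pₖ₋₂, qₖ = aₖqₖ₋₁ + qₖ₋₂ (with p₋₁=1, p₋₂=0, q₋₁=0, q₋₂=1):
  k=0: a=8, p=8, q=1
  k=1: a=5, p=41, q=5
  k=2: a=2, p=90, q=11
  k=3: a=6, p=581, q=71
  k=4: a=1, p=671, q=82
  k=5: a=8, p=5949, q=727

5949/727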